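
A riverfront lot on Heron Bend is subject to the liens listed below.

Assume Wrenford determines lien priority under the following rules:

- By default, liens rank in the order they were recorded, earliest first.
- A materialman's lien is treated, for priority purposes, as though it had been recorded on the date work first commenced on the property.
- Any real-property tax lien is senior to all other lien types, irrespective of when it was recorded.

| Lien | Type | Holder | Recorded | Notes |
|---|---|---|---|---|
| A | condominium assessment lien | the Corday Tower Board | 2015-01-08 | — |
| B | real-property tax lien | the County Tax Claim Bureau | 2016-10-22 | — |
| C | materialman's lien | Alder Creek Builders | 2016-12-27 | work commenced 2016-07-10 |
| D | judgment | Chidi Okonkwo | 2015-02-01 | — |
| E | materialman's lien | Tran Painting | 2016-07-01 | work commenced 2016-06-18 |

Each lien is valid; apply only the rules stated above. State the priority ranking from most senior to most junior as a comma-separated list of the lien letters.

Adjusting effective dates: C's effective date is 2016-07-10, when work began; E's effective date is 2016-06-18, when work began.
B is a real-property tax lien and takes priority over every other lien.
The other liens, earliest effective date first: A (2015-01-08), D (2015-02-01), E (2016-06-18), C (2016-07-10).

B, A, D, E, C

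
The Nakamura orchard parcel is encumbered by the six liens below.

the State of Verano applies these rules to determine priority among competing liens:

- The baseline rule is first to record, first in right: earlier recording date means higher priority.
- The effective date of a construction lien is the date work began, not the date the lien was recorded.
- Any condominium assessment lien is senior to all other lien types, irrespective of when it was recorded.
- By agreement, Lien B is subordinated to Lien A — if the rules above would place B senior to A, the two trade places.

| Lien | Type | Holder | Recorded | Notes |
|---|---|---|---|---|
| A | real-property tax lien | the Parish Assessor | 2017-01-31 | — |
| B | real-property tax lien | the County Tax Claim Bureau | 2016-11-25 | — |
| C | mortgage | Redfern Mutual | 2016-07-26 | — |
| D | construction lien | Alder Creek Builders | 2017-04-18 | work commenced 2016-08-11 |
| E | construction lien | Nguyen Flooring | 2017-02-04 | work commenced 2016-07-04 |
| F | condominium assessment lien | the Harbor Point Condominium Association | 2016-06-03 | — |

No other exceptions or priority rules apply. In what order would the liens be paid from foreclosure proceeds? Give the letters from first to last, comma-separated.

First, effective dates: D's effective date is 2016-08-11, when work began; E relates back to 2016-07-04 (work commenced).
F is a condominium assessment lien and takes priority over every other lien.
The other liens, earliest effective date first: E (2016-07-04), C (2016-07-26), D (2016-08-11), B (2016-11-25), A (2017-01-31).
B would otherwise be senior to A, so under the subordination agreement B and A exchange positions.

F, E, C, D, A, B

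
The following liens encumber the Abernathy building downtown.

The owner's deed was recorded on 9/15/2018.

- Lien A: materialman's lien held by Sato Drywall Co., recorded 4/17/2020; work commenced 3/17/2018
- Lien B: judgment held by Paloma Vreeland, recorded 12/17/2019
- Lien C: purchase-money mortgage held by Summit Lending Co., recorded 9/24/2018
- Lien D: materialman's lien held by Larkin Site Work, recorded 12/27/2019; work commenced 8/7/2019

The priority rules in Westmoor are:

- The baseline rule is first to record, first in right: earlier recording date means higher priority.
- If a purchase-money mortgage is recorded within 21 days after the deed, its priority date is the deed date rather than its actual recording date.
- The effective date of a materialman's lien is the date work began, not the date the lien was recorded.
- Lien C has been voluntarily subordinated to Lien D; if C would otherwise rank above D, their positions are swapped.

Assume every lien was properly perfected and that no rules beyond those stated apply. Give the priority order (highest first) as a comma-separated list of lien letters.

A, D, C, B

Effective dates after the stated exceptions: A's effective date is 3/17/2018, when work began; C was recorded within the 21-day window, so its effective date is the deed date 9/15/2018; D is treated as recorded 8/7/2019, the work-commencement date.
Sorted by effective date: A (3/17/2018), C (9/15/2018), D (8/7/2019), B (12/17/2019).
C is senior to D before the subordination, so the two trade places.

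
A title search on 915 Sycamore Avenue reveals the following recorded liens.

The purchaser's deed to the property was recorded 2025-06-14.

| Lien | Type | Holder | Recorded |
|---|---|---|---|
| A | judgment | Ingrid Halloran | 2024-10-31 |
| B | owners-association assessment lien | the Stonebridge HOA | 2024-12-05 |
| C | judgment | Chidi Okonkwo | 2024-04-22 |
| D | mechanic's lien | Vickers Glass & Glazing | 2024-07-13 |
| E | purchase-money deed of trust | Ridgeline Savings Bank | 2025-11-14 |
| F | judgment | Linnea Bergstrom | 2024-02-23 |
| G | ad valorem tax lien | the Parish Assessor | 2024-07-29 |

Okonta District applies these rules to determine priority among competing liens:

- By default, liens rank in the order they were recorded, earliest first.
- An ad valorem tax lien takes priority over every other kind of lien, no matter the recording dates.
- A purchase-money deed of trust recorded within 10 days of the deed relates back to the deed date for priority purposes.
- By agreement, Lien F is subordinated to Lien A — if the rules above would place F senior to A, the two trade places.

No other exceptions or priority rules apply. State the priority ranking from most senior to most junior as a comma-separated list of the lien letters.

G, A, C, D, F, B, E

First, effective dates: E missed the 10-day window (153 days after the deed), so its recording date stands.
As an ad valorem tax lien, G is senior to every other lien.
Remaining liens by effective date: F (2024-02-23), C (2024-04-22), D (2024-07-13), A (2024-10-31), B (2024-12-05), E (2025-11-14).
F would otherwise be senior to A, so under the subordination agreement F and A exchange positions.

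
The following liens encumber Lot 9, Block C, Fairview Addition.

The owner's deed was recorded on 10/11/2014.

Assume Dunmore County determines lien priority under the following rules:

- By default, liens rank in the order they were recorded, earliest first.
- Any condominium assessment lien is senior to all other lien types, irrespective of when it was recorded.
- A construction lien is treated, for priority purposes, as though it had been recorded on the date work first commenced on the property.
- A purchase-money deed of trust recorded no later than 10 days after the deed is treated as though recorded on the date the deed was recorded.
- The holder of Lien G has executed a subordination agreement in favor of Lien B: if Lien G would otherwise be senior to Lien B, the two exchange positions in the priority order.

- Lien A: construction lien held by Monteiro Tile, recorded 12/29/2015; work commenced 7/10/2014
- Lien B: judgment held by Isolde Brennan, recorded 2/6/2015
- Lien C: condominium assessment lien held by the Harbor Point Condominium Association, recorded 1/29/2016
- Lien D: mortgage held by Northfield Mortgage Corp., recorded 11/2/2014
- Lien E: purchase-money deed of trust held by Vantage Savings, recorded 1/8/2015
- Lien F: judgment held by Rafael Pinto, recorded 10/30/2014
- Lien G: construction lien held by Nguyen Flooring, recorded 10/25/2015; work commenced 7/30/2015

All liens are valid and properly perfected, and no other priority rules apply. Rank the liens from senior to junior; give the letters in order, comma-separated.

Effective dates after the stated exceptions: A's effective date is 7/10/2014, when work began; E was recorded 89 days after the deed — beyond 10 days — so no relation-back applies; G is treated as recorded 7/30/2015, the work-commencement date.
C is a condominium assessment lien, so it outranks all other liens regardless of date.
The other liens, earliest effective date first: A (7/10/2014), F (10/30/2014), D (11/2/2014), E (1/8/2015), B (2/6/2015), G (7/30/2015).
G already ranks below B; the subordination has no effect.

C, A, F, D, E, B, G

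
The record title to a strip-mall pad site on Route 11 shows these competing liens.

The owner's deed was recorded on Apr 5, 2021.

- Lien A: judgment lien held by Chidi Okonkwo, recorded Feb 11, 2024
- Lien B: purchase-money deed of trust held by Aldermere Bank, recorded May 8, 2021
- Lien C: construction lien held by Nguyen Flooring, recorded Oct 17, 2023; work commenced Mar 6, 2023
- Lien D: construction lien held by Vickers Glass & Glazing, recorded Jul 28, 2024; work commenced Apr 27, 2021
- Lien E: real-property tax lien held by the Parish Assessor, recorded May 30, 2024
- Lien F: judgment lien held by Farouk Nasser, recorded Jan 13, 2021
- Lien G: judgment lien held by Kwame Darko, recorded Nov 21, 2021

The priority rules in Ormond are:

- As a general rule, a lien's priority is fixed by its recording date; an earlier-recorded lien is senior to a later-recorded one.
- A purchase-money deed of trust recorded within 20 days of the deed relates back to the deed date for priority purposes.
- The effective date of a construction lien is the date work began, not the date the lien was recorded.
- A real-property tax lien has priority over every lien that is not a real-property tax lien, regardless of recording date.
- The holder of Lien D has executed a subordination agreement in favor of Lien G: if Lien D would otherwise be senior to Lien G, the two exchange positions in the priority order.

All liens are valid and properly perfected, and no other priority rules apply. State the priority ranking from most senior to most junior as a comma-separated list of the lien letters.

Effective dates after the stated exceptions: B was recorded 33 days after the deed — beyond 20 days — so no relation-back applies; C's effective date is Mar 6, 2023, when work began; D is treated as recorded Apr 27, 2021, the work-commencement date.
E is a real-property tax lien and takes priority over every other lien.
Ordering the rest by effective date: F (Jan 13, 2021), D (Apr 27, 2021), B (May 8, 2021), G (Nov 21, 2021), C (Mar 6, 2023), A (Feb 11, 2024).
D is senior to G before the subordination, so the two trade places.

E, F, G, B, D, C, A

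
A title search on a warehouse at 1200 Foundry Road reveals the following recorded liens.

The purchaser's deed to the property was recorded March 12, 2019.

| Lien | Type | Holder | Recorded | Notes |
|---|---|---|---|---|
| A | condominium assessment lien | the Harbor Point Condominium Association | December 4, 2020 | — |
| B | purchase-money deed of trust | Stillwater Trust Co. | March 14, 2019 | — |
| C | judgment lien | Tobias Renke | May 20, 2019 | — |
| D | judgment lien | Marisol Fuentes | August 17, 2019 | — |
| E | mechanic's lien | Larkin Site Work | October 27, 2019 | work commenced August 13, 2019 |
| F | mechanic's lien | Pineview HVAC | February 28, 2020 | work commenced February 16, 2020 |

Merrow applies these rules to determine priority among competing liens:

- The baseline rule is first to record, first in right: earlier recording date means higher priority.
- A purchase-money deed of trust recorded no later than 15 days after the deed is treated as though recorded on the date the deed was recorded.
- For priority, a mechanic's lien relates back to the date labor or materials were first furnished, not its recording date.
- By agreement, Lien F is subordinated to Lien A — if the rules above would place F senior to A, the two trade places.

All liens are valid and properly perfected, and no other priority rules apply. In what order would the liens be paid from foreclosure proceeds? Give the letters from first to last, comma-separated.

B, C, E, D, A, F

Adjusting effective dates: B relates back to the deed date March 12, 2019; E is treated as recorded August 13, 2019, the work-commencement date; F relates back to February 16, 2020 (work commenced).
By effective date, earliest first: B (March 12, 2019), C (May 20, 2019), E (August 13, 2019), D (August 17, 2019), F (February 16, 2020), A (December 4, 2020).
The subordination applies — F was senior to A — so F and A swap.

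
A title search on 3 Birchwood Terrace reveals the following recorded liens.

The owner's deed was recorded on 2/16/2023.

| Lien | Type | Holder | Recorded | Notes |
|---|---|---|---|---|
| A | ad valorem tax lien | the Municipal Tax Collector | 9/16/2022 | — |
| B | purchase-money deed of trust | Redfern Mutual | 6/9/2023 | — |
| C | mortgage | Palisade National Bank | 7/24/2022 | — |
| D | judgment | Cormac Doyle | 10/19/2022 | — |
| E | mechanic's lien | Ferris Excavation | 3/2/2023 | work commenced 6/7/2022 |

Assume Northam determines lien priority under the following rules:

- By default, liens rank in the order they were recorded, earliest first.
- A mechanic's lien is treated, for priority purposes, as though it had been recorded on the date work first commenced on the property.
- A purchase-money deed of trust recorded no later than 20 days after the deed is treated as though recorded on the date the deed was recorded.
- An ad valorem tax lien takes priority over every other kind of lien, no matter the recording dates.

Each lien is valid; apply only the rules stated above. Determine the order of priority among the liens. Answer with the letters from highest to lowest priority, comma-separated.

Effective dates after the stated exceptions: B was recorded 113 days after the deed, outside the 20-day window, so it keeps its recording date; E relates back to 6/7/2022 (work commenced).
As an ad valorem tax lien, A is senior to every other lien.
The other liens, earliest effective date first: E (6/7/2022), C (7/24/2022), D (10/19/2022), B (6/9/2023).

A, E, C, D, B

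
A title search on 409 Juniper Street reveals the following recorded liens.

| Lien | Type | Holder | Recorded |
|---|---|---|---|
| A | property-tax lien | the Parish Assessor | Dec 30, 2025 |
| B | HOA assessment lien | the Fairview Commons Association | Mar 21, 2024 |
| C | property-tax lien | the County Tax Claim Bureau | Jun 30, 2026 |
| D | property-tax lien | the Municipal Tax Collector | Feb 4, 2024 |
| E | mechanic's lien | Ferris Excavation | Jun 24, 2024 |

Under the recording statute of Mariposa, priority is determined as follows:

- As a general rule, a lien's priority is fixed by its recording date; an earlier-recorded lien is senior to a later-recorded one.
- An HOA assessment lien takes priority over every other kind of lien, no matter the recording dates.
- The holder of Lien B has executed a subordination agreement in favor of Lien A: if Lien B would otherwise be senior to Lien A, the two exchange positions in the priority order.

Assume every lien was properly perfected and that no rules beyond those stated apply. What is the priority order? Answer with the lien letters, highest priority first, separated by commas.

B is an HOA assessment lien and takes priority over every other lien.
Remaining liens by effective date: D (Feb 4, 2024), E (Jun 24, 2024), A (Dec 30, 2025), C (Jun 30, 2026).
The subordination applies — B was senior to A — so B and A swap.

A, D, E, B, C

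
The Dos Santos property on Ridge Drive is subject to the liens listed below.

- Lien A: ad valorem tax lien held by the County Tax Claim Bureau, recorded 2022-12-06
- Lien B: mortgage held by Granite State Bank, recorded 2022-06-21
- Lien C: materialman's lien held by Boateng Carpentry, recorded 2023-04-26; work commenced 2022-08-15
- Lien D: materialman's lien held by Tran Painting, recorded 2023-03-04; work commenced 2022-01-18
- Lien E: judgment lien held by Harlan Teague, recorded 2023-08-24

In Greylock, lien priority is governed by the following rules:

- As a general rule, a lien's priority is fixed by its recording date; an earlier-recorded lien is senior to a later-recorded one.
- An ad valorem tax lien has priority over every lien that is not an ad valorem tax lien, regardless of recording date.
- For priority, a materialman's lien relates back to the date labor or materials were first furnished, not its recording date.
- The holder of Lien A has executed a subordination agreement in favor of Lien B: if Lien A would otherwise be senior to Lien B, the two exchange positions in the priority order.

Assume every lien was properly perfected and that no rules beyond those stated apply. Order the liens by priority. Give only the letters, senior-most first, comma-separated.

B, D, A, C, E

First, effective dates: C relates back to 2022-08-15 (work commenced); D's effective date is 2022-01-18, when work began.
As an ad valorem tax lien, A is senior to every other lien.
Remaining liens by effective date: D (2022-01-18), B (2022-06-21), C (2022-08-15), E (2023-08-24).
A is senior to B before the subordination, so the two trade places.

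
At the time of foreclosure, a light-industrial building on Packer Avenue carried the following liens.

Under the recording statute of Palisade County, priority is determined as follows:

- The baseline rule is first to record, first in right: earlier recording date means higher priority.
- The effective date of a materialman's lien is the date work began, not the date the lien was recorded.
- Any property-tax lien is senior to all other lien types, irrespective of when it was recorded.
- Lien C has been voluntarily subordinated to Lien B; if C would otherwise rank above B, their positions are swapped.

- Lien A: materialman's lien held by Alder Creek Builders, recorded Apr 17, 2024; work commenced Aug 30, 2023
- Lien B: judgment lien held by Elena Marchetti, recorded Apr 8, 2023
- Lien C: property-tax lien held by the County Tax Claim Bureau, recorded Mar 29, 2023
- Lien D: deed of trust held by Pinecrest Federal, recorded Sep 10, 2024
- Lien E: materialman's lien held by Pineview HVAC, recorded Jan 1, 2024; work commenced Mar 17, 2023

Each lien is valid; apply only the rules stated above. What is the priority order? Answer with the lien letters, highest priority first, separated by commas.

B, E, C, A, D

Effective dates: A relates back to Aug 30, 2023 (work commenced); E's effective date is Mar 17, 2023, when work began.
C is a property-tax lien and takes priority over every other lien.
Ordering the rest by effective date: E (Mar 17, 2023), B (Apr 8, 2023), A (Aug 30, 2023), D (Sep 10, 2024).
The subordination applies — C was senior to B — so C and B swap.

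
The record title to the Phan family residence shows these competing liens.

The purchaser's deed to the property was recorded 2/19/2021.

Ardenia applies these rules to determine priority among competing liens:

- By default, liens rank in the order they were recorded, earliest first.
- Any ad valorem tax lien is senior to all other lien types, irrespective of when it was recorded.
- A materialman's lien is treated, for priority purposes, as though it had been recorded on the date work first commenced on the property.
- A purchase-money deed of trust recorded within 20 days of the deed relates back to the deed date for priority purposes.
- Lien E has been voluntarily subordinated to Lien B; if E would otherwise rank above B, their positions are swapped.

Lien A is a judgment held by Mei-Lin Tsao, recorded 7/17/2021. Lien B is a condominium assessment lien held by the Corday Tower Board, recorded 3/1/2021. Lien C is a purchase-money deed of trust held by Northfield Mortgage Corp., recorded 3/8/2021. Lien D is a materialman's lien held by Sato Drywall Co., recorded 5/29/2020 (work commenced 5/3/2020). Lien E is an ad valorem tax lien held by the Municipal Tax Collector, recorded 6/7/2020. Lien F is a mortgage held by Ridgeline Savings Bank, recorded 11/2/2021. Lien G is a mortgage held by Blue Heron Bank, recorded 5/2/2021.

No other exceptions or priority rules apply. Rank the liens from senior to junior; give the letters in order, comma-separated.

B, D, C, E, G, A, F

Adjusting effective dates: C relates back to the deed date 2/19/2021; D's effective date is 5/3/2020, when work began.
As an ad valorem tax lien, E is senior to every other lien.
Ordering the rest by effective date: D (5/3/2020), C (2/19/2021), B (3/1/2021), G (5/2/2021), A (7/17/2021), F (11/2/2021).
E would otherwise be senior to B, so under the subordination agreement E and B exchange positions.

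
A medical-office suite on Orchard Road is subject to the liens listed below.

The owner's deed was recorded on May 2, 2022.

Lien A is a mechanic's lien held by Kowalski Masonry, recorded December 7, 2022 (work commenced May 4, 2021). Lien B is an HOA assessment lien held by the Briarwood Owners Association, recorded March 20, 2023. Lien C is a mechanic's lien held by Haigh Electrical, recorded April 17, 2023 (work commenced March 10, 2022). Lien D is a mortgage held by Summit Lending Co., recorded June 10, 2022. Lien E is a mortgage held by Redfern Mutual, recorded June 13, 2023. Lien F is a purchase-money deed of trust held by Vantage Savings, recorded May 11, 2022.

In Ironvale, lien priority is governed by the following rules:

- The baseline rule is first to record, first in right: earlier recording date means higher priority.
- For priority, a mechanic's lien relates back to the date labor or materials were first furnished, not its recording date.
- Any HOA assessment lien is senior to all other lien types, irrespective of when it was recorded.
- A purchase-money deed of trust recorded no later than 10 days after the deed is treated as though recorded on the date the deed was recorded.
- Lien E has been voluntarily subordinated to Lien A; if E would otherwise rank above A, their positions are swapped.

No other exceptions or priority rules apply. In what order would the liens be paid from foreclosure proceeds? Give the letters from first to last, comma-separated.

B, A, C, F, D, E

First, effective dates: A relates back to May 4, 2021 (work commenced); C relates back to March 10, 2022 (work commenced); F was recorded within the 10-day window, so its effective date is the deed date May 2, 2022.
B is an HOA assessment lien and takes priority over every other lien.
The other liens, earliest effective date first: A (May 4, 2021), C (March 10, 2022), F (May 2, 2022), D (June 10, 2022), E (June 13, 2023).
Since E is not senior to A, the subordination leaves the order unchanged.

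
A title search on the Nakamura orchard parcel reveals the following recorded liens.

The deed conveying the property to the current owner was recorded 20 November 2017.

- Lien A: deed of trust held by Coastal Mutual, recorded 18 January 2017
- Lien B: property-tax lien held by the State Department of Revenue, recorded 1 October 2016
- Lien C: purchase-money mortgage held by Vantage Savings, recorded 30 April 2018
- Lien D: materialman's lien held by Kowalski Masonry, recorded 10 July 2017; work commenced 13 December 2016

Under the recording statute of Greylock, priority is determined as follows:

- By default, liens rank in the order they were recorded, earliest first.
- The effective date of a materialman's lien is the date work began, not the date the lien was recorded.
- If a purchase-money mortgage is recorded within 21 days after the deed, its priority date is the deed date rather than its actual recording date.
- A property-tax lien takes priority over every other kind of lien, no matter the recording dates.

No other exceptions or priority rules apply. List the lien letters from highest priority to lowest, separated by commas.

B, D, A, C

First, effective dates: C missed the 21-day window (161 days after the deed), so its recording date stands; D's effective date is 13 December 2016, when work began.
B is a property-tax lien, so it outranks all other liens regardless of date.
Remaining liens by effective date: D (13 December 2016), A (18 January 2017), C (30 April 2018).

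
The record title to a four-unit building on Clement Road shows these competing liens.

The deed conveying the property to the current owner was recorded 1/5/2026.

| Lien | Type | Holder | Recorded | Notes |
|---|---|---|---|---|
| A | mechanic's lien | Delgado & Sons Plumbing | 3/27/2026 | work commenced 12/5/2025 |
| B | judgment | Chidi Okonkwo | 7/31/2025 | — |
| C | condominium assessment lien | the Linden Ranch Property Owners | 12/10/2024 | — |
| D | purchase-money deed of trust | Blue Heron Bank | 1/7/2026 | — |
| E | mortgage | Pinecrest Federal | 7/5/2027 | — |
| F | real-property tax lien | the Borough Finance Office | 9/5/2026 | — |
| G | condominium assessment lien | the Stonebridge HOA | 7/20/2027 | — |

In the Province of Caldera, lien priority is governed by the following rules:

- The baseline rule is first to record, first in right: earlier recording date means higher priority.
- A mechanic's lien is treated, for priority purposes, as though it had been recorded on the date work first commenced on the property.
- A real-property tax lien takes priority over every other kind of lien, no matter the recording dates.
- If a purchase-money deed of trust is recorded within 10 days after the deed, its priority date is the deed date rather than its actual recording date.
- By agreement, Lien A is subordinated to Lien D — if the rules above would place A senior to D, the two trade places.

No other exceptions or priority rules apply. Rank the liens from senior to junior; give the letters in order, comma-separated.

F, C, B, D, A, E, G

Effective dates after the stated exceptions: A's effective date is 12/5/2025, when work began; D's effective date is the deed date, 1/5/2026.
F is a real-property tax lien and takes priority over every other lien.
Among the remaining liens, by effective date: C (12/10/2024), B (7/31/2025), A (12/5/2025), D (1/5/2026), E (7/5/2027), G (7/20/2027).
The subordination applies — A was senior to D — so A and D swap.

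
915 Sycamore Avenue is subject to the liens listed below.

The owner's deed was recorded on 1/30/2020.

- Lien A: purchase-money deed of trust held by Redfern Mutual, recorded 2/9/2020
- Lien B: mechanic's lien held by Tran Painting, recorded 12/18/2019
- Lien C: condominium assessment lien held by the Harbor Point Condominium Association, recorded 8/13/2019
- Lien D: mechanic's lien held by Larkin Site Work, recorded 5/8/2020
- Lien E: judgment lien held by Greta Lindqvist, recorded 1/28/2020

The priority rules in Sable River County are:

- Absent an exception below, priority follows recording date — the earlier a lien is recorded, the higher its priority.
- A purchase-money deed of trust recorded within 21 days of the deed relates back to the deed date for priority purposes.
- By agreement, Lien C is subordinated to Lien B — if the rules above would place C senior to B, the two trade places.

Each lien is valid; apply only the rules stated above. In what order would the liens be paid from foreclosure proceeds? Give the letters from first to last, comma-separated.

B, C, E, A, D

Effective dates: A's effective date is the deed date, 1/30/2020.
Ordering by effective date: C (8/13/2019), B (12/18/2019), E (1/28/2020), A (1/30/2020), D (5/8/2020).
The subordination applies — C was senior to B — so C and B swap.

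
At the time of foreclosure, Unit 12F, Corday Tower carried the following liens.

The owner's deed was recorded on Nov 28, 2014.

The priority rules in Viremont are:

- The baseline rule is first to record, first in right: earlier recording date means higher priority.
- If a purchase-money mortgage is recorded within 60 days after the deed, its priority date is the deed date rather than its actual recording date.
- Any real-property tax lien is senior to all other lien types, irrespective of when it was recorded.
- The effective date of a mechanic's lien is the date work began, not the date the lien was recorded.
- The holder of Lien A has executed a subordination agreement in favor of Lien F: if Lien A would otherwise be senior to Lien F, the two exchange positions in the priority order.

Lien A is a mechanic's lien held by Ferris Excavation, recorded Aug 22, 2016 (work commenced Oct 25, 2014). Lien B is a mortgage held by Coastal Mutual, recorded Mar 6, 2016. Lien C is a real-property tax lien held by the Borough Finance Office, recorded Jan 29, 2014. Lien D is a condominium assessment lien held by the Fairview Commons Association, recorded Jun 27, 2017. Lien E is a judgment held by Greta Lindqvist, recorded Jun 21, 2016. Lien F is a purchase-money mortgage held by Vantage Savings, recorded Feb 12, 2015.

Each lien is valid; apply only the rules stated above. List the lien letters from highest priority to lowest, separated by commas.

First, effective dates: A's effective date is Oct 25, 2014, when work began; F was recorded 76 days after the deed, outside the 60-day window, so it keeps its recording date.
C, as a real-property tax lien, has superpriority and ranks first.
The other liens, earliest effective date first: A (Oct 25, 2014), F (Feb 12, 2015), B (Mar 6, 2016), E (Jun 21, 2016), D (Jun 27, 2017).
A would otherwise be senior to F, so under the subordination agreement A and F exchange positions.

C, F, A, B, E, D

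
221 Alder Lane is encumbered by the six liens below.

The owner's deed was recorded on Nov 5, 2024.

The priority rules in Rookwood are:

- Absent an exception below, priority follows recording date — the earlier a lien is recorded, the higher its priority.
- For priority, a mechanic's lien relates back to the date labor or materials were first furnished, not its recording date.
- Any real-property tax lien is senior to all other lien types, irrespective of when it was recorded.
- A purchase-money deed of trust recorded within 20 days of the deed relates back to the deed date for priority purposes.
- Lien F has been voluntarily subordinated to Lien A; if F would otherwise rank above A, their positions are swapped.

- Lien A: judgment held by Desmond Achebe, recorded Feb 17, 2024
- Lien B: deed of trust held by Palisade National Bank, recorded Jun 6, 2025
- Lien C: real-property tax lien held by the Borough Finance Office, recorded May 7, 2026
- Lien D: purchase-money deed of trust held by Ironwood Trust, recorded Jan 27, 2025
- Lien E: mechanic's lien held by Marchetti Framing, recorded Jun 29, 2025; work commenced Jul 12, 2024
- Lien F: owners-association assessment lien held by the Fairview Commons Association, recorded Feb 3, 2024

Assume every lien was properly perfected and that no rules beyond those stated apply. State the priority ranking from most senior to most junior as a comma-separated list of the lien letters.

First, effective dates: D was recorded 83 days after the deed, outside the 20-day window, so it keeps its recording date; E relates back to Jul 12, 2024 (work commenced).
C is a real-property tax lien and takes priority over every other lien.
Ordering the rest by effective date: F (Feb 3, 2024), A (Feb 17, 2024), E (Jul 12, 2024), D (Jan 27, 2025), B (Jun 6, 2025).
F would otherwise be senior to A, so under the subordination agreement F and A exchange positions.

C, A, F, E, D, B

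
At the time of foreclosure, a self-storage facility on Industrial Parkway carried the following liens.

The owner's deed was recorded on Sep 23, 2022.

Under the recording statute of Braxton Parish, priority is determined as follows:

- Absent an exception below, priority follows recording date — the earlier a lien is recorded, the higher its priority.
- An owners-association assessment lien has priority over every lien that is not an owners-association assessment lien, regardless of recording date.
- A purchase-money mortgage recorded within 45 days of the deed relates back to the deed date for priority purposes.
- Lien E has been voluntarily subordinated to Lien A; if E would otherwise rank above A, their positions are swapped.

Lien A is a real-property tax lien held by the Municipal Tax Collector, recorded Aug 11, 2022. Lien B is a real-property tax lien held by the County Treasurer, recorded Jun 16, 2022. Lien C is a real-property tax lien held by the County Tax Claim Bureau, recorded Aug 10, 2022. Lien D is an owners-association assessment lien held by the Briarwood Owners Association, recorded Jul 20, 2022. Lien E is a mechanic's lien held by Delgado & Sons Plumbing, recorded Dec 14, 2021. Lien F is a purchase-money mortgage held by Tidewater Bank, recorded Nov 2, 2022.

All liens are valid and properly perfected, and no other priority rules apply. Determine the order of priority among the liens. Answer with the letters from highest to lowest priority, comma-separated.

D, A, B, C, E, F

Adjusting effective dates: F was recorded within the 45-day window, so its effective date is the deed date Sep 23, 2022.
As an owners-association assessment lien, D is senior to every other lien.
The other liens, earliest effective date first: E (Dec 14, 2021), B (Jun 16, 2022), C (Aug 10, 2022), A (Aug 11, 2022), F (Sep 23, 2022).
Because E would otherwise rank above A, the subordination swaps them.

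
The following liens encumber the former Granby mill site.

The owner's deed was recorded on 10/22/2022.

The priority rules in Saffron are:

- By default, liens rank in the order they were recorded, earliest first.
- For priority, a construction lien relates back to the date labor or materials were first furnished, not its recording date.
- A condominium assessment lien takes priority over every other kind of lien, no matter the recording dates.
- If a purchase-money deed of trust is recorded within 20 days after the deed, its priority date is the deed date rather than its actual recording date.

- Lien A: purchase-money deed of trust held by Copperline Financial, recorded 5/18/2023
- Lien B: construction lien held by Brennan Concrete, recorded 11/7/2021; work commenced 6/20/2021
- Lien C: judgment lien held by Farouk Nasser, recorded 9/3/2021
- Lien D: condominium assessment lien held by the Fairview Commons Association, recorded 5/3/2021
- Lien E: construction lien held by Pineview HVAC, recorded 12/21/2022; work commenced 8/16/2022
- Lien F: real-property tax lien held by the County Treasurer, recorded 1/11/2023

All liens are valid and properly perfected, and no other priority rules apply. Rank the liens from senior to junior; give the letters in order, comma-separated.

D, B, C, E, F, A

Effective dates: A was recorded 208 days after the deed, outside the 20-day window, so it keeps its recording date; B is treated as recorded 6/20/2021, the work-commencement date; E relates back to 8/16/2022 (work commenced).
D is a condominium assessment lien and takes priority over every other lien.
Among the remaining liens, by effective date: B (6/20/2021), C (9/3/2021), E (8/16/2022), F (1/11/2023), A (5/18/2023).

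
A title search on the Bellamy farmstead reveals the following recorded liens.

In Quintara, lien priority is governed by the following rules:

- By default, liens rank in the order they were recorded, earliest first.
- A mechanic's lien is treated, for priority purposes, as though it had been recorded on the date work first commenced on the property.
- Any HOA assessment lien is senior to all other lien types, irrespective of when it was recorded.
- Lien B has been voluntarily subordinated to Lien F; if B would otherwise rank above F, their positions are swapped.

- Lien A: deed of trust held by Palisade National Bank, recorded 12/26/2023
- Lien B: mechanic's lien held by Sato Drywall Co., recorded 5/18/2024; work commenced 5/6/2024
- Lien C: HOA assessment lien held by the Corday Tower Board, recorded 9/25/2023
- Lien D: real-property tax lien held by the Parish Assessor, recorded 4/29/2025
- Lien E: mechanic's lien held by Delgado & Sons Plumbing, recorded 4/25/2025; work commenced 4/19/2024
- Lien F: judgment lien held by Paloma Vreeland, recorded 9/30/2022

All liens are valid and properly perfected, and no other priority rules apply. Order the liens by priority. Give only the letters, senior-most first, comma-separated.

C, F, A, E, B, D

Effective dates after the stated exceptions: B is treated as recorded 5/6/2024, the work-commencement date; E is treated as recorded 4/19/2024, the work-commencement date.
C is an HOA assessment lien and takes priority over every other lien.
The other liens, earliest effective date first: F (9/30/2022), A (12/26/2023), E (4/19/2024), B (5/6/2024), D (4/29/2025).
Since B is not senior to F, the subordination leaves the order unchanged.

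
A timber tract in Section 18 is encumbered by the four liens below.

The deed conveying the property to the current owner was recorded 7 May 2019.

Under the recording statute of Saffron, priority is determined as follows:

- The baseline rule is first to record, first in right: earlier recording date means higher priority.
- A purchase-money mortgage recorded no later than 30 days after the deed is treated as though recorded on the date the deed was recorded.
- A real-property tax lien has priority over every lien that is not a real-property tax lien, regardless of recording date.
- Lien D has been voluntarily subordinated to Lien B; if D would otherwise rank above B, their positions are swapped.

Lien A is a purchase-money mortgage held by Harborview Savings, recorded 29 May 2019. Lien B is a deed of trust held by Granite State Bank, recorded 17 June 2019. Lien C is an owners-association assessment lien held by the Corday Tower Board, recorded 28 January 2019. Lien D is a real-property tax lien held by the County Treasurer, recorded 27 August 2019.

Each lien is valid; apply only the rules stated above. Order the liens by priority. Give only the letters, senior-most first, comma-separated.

Adjusting effective dates: A's effective date is the deed date, 7 May 2019.
D is a real-property tax lien and takes priority over every other lien.
Remaining liens by effective date: C (28 January 2019), A (7 May 2019), B (17 June 2019).
Because D would otherwise rank above B, the subordination swaps them.

B, C, A, D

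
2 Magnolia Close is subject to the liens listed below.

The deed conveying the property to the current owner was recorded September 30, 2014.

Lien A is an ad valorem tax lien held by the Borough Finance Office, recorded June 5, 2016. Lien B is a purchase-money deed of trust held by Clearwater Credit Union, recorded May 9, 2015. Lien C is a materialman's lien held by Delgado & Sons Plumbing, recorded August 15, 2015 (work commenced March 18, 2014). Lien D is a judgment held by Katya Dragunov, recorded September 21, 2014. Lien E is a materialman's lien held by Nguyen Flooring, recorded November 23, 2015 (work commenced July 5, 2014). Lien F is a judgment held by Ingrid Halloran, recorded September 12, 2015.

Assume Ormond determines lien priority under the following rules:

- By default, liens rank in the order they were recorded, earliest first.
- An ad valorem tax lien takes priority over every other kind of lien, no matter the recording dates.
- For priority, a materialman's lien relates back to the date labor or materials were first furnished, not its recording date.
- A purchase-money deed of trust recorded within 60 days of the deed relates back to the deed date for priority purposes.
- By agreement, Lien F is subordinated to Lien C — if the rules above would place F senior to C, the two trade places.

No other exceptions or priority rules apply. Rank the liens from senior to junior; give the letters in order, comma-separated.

A, C, E, D, B, F

Adjusting effective dates: B was recorded 221 days after the deed, outside the 60-day window, so it keeps its recording date; C is treated as recorded March 18, 2014, the work-commencement date; E is treated as recorded July 5, 2014, the work-commencement date.
A, as an ad valorem tax lien, has superpriority and ranks first.
The other liens, earliest effective date first: C (March 18, 2014), E (July 5, 2014), D (September 21, 2014), B (May 9, 2015), F (September 12, 2015).
Since F is not senior to C, the subordination leaves the order unchanged.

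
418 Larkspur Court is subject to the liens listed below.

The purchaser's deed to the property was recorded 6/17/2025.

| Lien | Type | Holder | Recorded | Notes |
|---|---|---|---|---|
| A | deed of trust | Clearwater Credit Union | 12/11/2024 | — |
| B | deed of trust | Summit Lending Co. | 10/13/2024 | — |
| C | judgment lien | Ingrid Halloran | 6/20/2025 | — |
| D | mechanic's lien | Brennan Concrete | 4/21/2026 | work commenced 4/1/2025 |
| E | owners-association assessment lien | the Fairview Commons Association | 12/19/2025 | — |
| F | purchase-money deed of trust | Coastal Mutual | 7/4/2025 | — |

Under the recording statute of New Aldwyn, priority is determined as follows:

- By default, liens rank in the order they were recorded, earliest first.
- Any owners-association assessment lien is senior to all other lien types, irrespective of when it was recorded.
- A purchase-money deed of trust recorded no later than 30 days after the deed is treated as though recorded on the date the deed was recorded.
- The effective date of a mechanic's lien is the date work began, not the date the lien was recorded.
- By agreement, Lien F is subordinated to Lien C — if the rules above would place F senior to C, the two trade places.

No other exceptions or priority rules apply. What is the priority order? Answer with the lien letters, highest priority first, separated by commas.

Adjusting effective dates: D is treated as recorded 4/1/2025, the work-commencement date; F relates back to the deed date 6/17/2025.
E is an owners-association assessment lien, so it outranks all other liens regardless of date.
Remaining liens by effective date: B (10/13/2024), A (12/11/2024), D (4/1/2025), F (6/17/2025), C (6/20/2025).
Because F would otherwise rank above C, the subordination swaps them.

E, B, A, D, C, F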